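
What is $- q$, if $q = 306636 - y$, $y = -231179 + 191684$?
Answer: $-346131$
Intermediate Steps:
$y = -39495$
$q = 346131$ ($q = 306636 - -39495 = 306636 + 39495 = 346131$)
$- q = \left(-1\right) 346131 = -346131$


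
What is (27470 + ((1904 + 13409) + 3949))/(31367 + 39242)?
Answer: 6676/10087 ≈ 0.66184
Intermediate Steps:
(27470 + ((1904 + 13409) + 3949))/(31367 + 39242) = (27470 + (15313 + 3949))/70609 = (27470 + 19262)*(1/70609) = 46732*(1/70609) = 6676/10087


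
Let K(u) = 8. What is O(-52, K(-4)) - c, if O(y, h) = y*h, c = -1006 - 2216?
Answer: 2806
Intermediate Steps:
c = -3222
O(y, h) = h*y
O(-52, K(-4)) - c = 8*(-52) - 1*(-3222) = -416 + 3222 = 2806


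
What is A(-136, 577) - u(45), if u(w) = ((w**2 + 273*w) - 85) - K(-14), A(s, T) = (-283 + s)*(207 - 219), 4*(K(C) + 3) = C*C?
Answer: -9151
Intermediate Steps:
K(C) = -3 + C**2/4 (K(C) = -3 + (C*C)/4 = -3 + C**2/4)
A(s, T) = 3396 - 12*s (A(s, T) = (-283 + s)*(-12) = 3396 - 12*s)
u(w) = -131 + w**2 + 273*w (u(w) = ((w**2 + 273*w) - 85) - (-3 + (1/4)*(-14)**2) = (-85 + w**2 + 273*w) - (-3 + (1/4)*196) = (-85 + w**2 + 273*w) - (-3 + 49) = (-85 + w**2 + 273*w) - 1*46 = (-85 + w**2 + 273*w) - 46 = -131 + w**2 + 273*w)
A(-136, 577) - u(45) = (3396 - 12*(-136)) - (-131 + 45**2 + 273*45) = (3396 + 1632) - (-131 + 2025 + 12285) = 5028 - 1*14179 = 5028 - 14179 = -9151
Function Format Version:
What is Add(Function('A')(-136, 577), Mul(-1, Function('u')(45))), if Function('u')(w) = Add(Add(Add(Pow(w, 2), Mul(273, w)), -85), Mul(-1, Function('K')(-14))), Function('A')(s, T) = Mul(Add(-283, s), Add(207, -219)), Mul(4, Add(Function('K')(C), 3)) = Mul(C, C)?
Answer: -9151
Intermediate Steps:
Function('K')(C) = Add(-3, Mul(Rational(1, 4), Pow(C, 2))) (Function('K')(C) = Add(-3, Mul(Rational(1, 4), Mul(C, C))) = Add(-3, Mul(Rational(1, 4), Pow(C, 2))))
Function('A')(s, T) = Add(3396, Mul(-12, s)) (Function('A')(s, T) = Mul(Add(-283, s), -12) = Add(3396, Mul(-12, s)))
Function('u')(w) = Add(-131, Pow(w, 2), Mul(273, w)) (Function('u')(w) = Add(Add(Add(Pow(w, 2), Mul(273, w)), -85), Mul(-1, Add(-3, Mul(Rational(1, 4), Pow(-14, 2))))) = Add(Add(-85, Pow(w, 2), Mul(273, w)), Mul(-1, Add(-3, Mul(Rational(1, 4), 196)))) = Add(Add(-85, Pow(w, 2), Mul(273, w)), Mul(-1, Add(-3, 49))) = Add(Add(-85, Pow(w, 2), Mul(273, w)), Mul(-1, 46)) = Add(Add(-85, Pow(w, 2), Mul(273, w)), -46) = Add(-131, Pow(w, 2), Mul(273, w)))
Add(Function('A')(-136, 577), Mul(-1, Function('u')(45))) = Add(Add(3396, Mul(-12, -136)), Mul(-1, Add(-131, Pow(45, 2), Mul(273, 45)))) = Add(Add(3396, 1632), Mul(-1, Add(-131, 2025, 12285))) = Add(5028, Mul(-1, 14179)) = Add(5028, -14179) = -9151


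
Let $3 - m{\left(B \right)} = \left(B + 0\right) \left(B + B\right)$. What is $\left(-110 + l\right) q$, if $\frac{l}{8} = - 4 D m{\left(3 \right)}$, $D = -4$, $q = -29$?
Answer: $58870$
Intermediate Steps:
$m{\left(B \right)} = 3 - 2 B^{2}$ ($m{\left(B \right)} = 3 - \left(B + 0\right) \left(B + B\right) = 3 - B 2 B = 3 - 2 B^{2}$)
$l = -1920$ ($l = 8 \left(-4\right) \left(-4\right) \left(3 - 2 \cdot 3^{2}\right) = 8 \cdot 16 \left(3 - 18\right) = 8 \cdot 16 \left(-15\right) = 8 \left(-240\right) = -1920$)
$\left(-110 + l\right) q = \left(-110 - 1920\right) \left(-29\right) = \left(-2030\right) \left(-29\right) = 58870$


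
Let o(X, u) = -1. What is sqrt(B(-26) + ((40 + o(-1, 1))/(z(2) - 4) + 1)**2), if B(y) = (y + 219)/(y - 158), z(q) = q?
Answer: sqrt(2887926)/92 ≈ 18.472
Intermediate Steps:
B(y) = (219 + y)/(-158 + y)
sqrt(B(-26) + ((40 + o(-1, 1))/(z(2) - 4) + 1)**2) = sqrt((219 - 26)/(-158 - 26) + ((40 - 1)/(2 - 4) + 1)**2) = sqrt(193/(-184) + (39/(-2) + 1)**2) = sqrt(-1/184*193 + (39*(-1/2) + 1)**2) = sqrt(-193/184 + (-39/2 + 1)**2) = sqrt(-193/184 + (-37/2)**2) = sqrt(-193/184 + 1369/4) = sqrt(62781/184) = sqrt(2887926)/92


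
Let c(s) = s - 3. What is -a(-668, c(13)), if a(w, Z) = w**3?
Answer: 298077632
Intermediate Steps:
c(s) = -3 + s
-a(-668, c(13)) = -1*(-668)**3 = -1*(-298077632) = 298077632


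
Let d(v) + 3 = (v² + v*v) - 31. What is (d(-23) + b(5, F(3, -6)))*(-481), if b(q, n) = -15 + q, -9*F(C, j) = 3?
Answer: -487734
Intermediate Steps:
F(C, j) = -⅓ (F(C, j) = -⅑*3 = -⅓)
d(v) = -34 + 2*v² (d(v) = -3 + ((v² + v*v) - 31) = -3 + ((v² + v²) - 31) = -3 + (2*v² - 31) = -3 + (-31 + 2*v²) = -34 + 2*v²)
(d(-23) + b(5, F(3, -6)))*(-481) = ((-34 + 2*(-23)²) + (-15 + 5))*(-481) = ((-34 + 2*529) - 10)*(-481) = ((-34 + 1058) - 10)*(-481) = (1024 - 10)*(-481) = 1014*(-481) = -487734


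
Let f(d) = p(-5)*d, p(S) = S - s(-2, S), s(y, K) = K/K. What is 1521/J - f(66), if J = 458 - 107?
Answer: 1201/3 ≈ 400.33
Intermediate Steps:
J = 351
s(y, K) = 1
p(S) = -1 + S (p(S) = S - 1*1 = S - 1 = -1 + S)
f(d) = -6*d (f(d) = (-1 - 5)*d = -6*d)
1521/J - f(66) = 1521/351 - (-6)*66 = 1521*(1/351) - 1*(-396) = 13/3 + 396 = 1201/3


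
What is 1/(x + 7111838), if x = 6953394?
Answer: 1/14065232 ≈ 7.1097e-8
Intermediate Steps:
1/(x + 7111838) = 1/(6953394 + 7111838) = 1/14065232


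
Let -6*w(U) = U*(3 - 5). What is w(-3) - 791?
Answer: -792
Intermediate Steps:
w(U) = U/3 (w(U) = -U*(3 - 5)/6 = -U*(-2)/6 = -(-1)*U/3 = U/3)
w(-3) - 791 = (1/3)*(-3) - 791 = -1 - 791 = -792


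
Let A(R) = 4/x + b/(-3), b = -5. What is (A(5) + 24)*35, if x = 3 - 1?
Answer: 2905/3 ≈ 968.33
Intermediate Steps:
x = 2
A(R) = 11/3 (A(R) = 4/2 - 5/(-3) = 4*(½) - 5*(-⅓) = 2 + 5/3 = 11/3)
(A(5) + 24)*35 = (11/3 + 24)*35 = (83/3)*35 = 2905/3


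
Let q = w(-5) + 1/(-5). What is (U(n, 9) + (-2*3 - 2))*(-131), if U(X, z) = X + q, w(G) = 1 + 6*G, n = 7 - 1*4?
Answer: 22401/5 ≈ 4480.2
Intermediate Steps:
n = 3 (n = 7 - 4 = 3)
q = -146/5 (q = (1 + 6*(-5)) + 1/(-5) = (1 - 30) + 1*(-⅕) = -29 - ⅕ = -146/5 ≈ -29.200)
U(X, z) = -146/5 + X (U(X, z) = X - 146/5 = -146/5 + X)
(U(n, 9) + (-2*3 - 2))*(-131) = ((-146/5 + 3) + (-2*3 - 2))*(-131) = (-131/5 + (-6 - 2))*(-131) = (-131/5 - 8)*(-131) = -171/5*(-131) = 22401/5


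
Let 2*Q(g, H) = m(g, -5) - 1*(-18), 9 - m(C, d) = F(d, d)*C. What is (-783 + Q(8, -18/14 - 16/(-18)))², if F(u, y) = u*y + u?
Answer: 2886601/4 ≈ 7.2165e+5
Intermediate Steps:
F(u, y) = u + u*y
m(C, d) = 9 - C*d*(1 + d) (m(C, d) = 9 - d*(1 + d)*C = 9 - C*d*(1 + d))
Q(g, H) = 27/2 - 10*g (Q(g, H) = ((9 - 1*g*(-5)*(1 - 5)) - 1*(-18))/2 = ((9 - 1*g*(-5)*(-4)) + 18)/2 = ((9 - 20*g) + 18)/2 = (27 - 20*g)/2 = 27/2 - 10*g)
(-783 + Q(8, -18/14 - 16/(-18)))² = (-783 + (27/2 - 10*8))² = (-783 + (27/2 - 80))² = (-783 - 133/2)² = (-1699/2)² = 2886601/4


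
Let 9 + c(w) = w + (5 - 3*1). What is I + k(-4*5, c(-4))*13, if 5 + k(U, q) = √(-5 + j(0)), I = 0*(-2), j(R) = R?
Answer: -65 + 13*I*√5 ≈ -65.0 + 29.069*I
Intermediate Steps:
I = 0
c(w) = -7 + w (c(w) = -9 + (w + (5 - 3*1)) = -9 + (w + (5 - 3)) = -9 + (w + 2) = -9 + (2 + w) = -7 + w)
k(U, q) = -5 + I*√5 (k(U, q) = -5 + √(-5 + 0) = -5 + √(-5) = -5 + I*√5)
I + k(-4*5, c(-4))*13 = 0 + (-5 + I*√5)*13 = 0 + (-65 + 13*I*√5) = -65 + 13*I*√5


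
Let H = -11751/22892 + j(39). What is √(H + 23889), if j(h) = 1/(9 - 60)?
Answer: √8140219526477235/583746 ≈ 154.56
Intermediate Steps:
j(h) = -1/51 (j(h) = 1/(-51) = -1/51)
H = -622193/1167492 (H = -11751/22892 - 1/51 = -622193/1167492 ≈ -0.53293)
√(H + 23889) = √(-622193/1167492 + 23889) = √(27889594195/1167492) = √8140219526477235/583746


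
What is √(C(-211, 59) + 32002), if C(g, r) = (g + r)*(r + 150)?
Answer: 3*√26 ≈ 15.297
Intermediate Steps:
C(g, r) = (150 + r)*(g + r) (C(g, r) = (g + r)*(150 + r) = (150 + r)*(g + r))
√(C(-211, 59) + 32002) = √((59² + 150*(-211) + 150*59 - 211*59) + 32002) = √((3481 - 31650 + 8850 - 12449) + 32002) = √(-31768 + 32002) = √234 = 3*√26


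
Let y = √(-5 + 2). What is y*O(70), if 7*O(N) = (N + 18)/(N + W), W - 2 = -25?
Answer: 88*I*√3/329 ≈ 0.46328*I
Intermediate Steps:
W = -23 (W = 2 - 25 = -23)
y = I*√3 (y = √(-3) = I*√3 ≈ 1.732*I)
O(N) = (18 + N)/(7*(-23 + N)) (O(N) = ((N + 18)/(N - 23))/7 = ((18 + N)/(-23 + N))/7 = (18 + N)/(7*(-23 + N)))
y*O(70) = (I*√3)*((18 + 70)/(7*(-23 + 70))) = (I*√3)*((⅐)*88/47) = (I*√3)*((⅐)*(1/47)*88) = (I*√3)*(88/329) = 88*I*√3/329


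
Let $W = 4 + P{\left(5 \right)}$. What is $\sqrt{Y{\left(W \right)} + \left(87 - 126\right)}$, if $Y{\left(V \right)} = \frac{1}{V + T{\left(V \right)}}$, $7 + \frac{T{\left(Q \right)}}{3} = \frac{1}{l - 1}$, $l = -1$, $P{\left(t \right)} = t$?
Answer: $\frac{i \sqrt{3165}}{9} \approx 6.2509 i$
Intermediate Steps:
$W = 9$ ($W = 4 + 5 = 9$)
$T{\left(Q \right)} = - \frac{45}{2}$ ($T{\left(Q \right)} = -21 + \frac{3}{-1 - 1} = -21 + \frac{3}{-2} = -21 + 3 \left(- \frac{1}{2}\right) = -21 - \frac{3}{2} = - \frac{45}{2}$)
$Y{\left(V \right)} = \frac{1}{- \frac{45}{2} + V}$ ($Y{\left(V \right)} = \frac{1}{V - \frac{45}{2}} = \frac{1}{- \frac{45}{2} + V}$)
$\sqrt{Y{\left(W \right)} + \left(87 - 126\right)} = \sqrt{\frac{2}{-45 + 2 \cdot 9} + \left(87 - 126\right)} = \sqrt{\frac{2}{-45 + 18} + \left(87 - 126\right)} = \sqrt{\frac{2}{-27} - 39} = \sqrt{2 \left(- \frac{1}{27}\right) - 39} = \sqrt{- \frac{2}{27} - 39} = \sqrt{- \frac{1055}{27}} = \frac{i \sqrt{3165}}{9}$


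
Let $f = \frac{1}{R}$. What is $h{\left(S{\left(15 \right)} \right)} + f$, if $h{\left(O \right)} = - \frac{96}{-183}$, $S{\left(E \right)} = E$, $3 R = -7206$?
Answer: $\frac{76803}{146522} \approx 0.52417$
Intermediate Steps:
$R = -2402$ ($R = \frac{1}{3} \left(-7206\right) = -2402$)
$h{\left(O \right)} = \frac{32}{61}$ ($h{\left(O \right)} = \left(-96\right) \left(- \frac{1}{183}\right) = \frac{32}{61}$)
$f = - \frac{1}{2402}$ ($f = \frac{1}{-2402} = - \frac{1}{2402} \approx -0.00041632$)
$h{\left(S{\left(15 \right)} \right)} + f = \frac{32}{61} - \frac{1}{2402} = \frac{76803}{146522}$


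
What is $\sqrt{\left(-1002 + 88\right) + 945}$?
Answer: $\sqrt{31} \approx 5.5678$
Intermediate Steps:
$\sqrt{\left(-1002 + 88\right) + 945} = \sqrt{-914 + 945} = \sqrt{31}$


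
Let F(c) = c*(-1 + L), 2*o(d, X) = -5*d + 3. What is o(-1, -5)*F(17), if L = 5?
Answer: 272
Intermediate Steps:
o(d, X) = 3/2 - 5*d/2 (o(d, X) = (-5*d + 3)/2 = (3 - 5*d)/2 = 3/2 - 5*d/2)
F(c) = 4*c (F(c) = c*(-1 + 5) = c*4 = 4*c)
o(-1, -5)*F(17) = (3/2 - 5/2*(-1))*(4*17) = (3/2 + 5/2)*68 = 4*68 = 272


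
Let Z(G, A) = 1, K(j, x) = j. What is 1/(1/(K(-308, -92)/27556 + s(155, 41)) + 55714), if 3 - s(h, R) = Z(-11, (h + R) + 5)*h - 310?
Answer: 1088385/60638288779 ≈ 1.7949e-5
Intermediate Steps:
s(h, R) = 313 - h (s(h, R) = 3 - (1*h - 310) = 3 - (h - 310) = 3 - (-310 + h) = 3 + (310 - h) = 313 - h)
1/(1/(K(-308, -92)/27556 + s(155, 41)) + 55714) = 1/(1/(-308/27556 + (313 - 1*155)) + 55714) = 1/(1/(-308*1/27556 + (313 - 155)) + 55714) = 1/(1/(-77/6889 + 158) + 55714) = 1/(1/(1088385/6889) + 55714) = 1/(6889/1088385 + 55714) = 1/(60638288779/1088385) = 1088385/60638288779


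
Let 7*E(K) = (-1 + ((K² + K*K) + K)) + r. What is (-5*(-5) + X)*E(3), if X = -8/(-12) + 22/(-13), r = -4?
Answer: 14960/273 ≈ 54.799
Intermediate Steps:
X = -40/39 (X = -8*(-1/12) + 22*(-1/13) = ⅔ - 22/13 = -40/39 ≈ -1.0256)
E(K) = -5/7 + K/7 + 2*K²/7 (E(K) = ((-1 + ((K² + K*K) + K)) - 4)/7 = ((-1 + ((K² + K²) + K)) - 4)/7 = ((-1 + (2*K² + K)) - 4)/7 = ((-1 + (K + 2*K²)) - 4)/7 = ((-1 + K + 2*K²) - 4)/7 = (-5 + K + 2*K²)/7 = -5/7 + K/7 + 2*K²/7)
(-5*(-5) + X)*E(3) = (-5*(-5) - 40/39)*(-5/7 + (⅐)*3 + (2/7)*3²) = (25 - 40/39)*(-5/7 + 3/7 + (2/7)*9) = 935*(-5/7 + 3/7 + 18/7)/39 = (935/39)*(16/7) = 14960/273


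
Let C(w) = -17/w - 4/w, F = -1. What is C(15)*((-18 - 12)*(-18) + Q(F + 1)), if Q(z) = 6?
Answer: -3822/5 ≈ -764.40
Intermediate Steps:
C(w) = -21/w
C(15)*((-18 - 12)*(-18) + Q(F + 1)) = (-21/15)*((-18 - 12)*(-18) + 6) = (-21*1/15)*(-30*(-18) + 6) = -7*(540 + 6)/5 = -7/5*546 = -3822/5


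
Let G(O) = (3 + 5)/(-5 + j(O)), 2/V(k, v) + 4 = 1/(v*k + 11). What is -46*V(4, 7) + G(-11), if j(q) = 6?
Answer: 4828/155 ≈ 31.148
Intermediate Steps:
V(k, v) = 2/(-4 + 1/(11 + k*v)) (V(k, v) = 2/(-4 + 1/(v*k + 11)) = 2/(-4 + 1/(k*v + 11)) = 2/(-4 + 1/(11 + k*v)))
G(O) = 8 (G(O) = (3 + 5)/(-5 + 6) = 8/1 = 8*1 = 8)
-46*V(4, 7) + G(-11) = -92*(-11 - 1*4*7)/(43 + 4*4*7) + 8 = -92*(-11 - 28)/(43 + 112) + 8 = -92*(-39)/155 + 8 = -46*(-78/155) + 8 = 3588/155 + 8 = 4828/155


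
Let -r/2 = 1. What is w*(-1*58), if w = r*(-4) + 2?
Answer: -580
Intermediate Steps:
r = -2 (r = -2*1 = -2)
w = 10 (w = -2*(-4) + 2 = 8 + 2 = 10)
w*(-1*58) = 10*(-1*58) = 10*(-58) = -580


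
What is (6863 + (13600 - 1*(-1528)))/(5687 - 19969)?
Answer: -21991/14282 ≈ -1.5398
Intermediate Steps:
(6863 + (13600 - 1*(-1528)))/(5687 - 19969) = (6863 + (13600 + 1528))/(-14282) = (6863 + 15128)*(-1/14282) = 21991*(-1/14282) = -21991/14282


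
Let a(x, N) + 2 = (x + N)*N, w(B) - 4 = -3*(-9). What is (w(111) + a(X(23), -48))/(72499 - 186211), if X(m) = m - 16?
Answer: -1997/113712 ≈ -0.017562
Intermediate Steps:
w(B) = 31 (w(B) = 4 - 3*(-9) = 4 + 27 = 31)
X(m) = -16 + m
a(x, N) = -2 + N*(N + x) (a(x, N) = -2 + (x + N)*N = -2 + (N + x)*N = -2 + N*(N + x))
(w(111) + a(X(23), -48))/(72499 - 186211) = (31 + (-2 + (-48)² - 48*(-16 + 23)))/(72499 - 186211) = (31 + (-2 + 2304 - 48*7))/(-113712) = (31 + (-2 + 2304 - 336))*(-1/113712) = (31 + 1966)*(-1/113712) = 1997*(-1/113712) = -1997/113712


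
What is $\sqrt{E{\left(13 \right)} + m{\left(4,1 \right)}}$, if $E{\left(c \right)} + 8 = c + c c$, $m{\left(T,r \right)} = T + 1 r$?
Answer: $\sqrt{179} \approx 13.379$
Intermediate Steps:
$m{\left(T,r \right)} = T + r$
$E{\left(c \right)} = -8 + c + c^{2}$ ($E{\left(c \right)} = -8 + \left(c + c c\right) = -8 + \left(c + c^{2}\right) = -8 + c + c^{2}$)
$\sqrt{E{\left(13 \right)} + m{\left(4,1 \right)}} = \sqrt{\left(-8 + 13 + 13^{2}\right) + \left(4 + 1\right)} = \sqrt{\left(-8 + 13 + 169\right) + 5} = \sqrt{174 + 5} = \sqrt{179}$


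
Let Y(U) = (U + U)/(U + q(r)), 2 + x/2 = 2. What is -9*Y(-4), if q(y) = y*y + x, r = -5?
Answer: 24/7 ≈ 3.4286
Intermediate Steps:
x = 0 (x = -4 + 2*2 = -4 + 4 = 0)
q(y) = y**2 (q(y) = y*y + 0 = y**2 + 0 = y**2)
Y(U) = 2*U/(25 + U) (Y(U) = (U + U)/(U + (-5)**2) = (2*U)/(U + 25) = (2*U)/(25 + U) = 2*U/(25 + U))
-9*Y(-4) = -18*(-4)/(25 - 4) = -18*(-4)/21 = -9*(-8/21) = 24/7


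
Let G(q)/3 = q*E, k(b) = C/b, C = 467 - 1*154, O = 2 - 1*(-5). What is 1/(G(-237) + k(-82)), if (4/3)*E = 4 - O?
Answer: 164/261733 ≈ 0.00062659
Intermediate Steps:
O = 7 (O = 2 + 5 = 7)
C = 313 (C = 467 - 154 = 313)
k(b) = 313/b
E = -9/4 (E = 3*(4 - 1*7)/4 = 3*(4 - 7)/4 = (¾)*(-3) = -9/4 ≈ -2.2500)
G(q) = -27*q/4 (G(q) = 3*(q*(-9/4)) = 3*(-9*q/4) = -27*q/4)
1/(G(-237) + k(-82)) = 1/(-27/4*(-237) + 313/(-82)) = 1/(6399/4 + 313*(-1/82)) = 1/(6399/4 - 313/82) = 1/(261733/164) = 164/261733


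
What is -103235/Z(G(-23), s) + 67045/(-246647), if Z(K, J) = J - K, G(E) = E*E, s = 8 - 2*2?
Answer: 5085480884/25897935 ≈ 196.37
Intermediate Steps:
s = 4 (s = 8 - 4 = 4)
G(E) = E²
-103235/Z(G(-23), s) + 67045/(-246647) = -103235/(4 - 1*(-23)²) + 67045/(-246647) = -103235/(4 - 1*529) + 67045*(-1/246647) = -103235/(4 - 529) - 67045/246647 = -103235/(-525) - 67045/246647 = -103235*(-1/525) - 67045/246647 = 20647/105 - 67045/246647 = 5085480884/25897935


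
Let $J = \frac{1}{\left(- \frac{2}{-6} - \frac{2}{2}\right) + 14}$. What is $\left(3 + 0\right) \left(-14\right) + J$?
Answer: $- \frac{1677}{40} \approx -41.925$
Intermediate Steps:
$J = \frac{3}{40}$ ($J = \frac{1}{\left(\left(-2\right) \left(- \frac{1}{6}\right) - 1\right) + 14} = \frac{1}{\left(\frac{1}{3} - 1\right) + 14} = \frac{1}{- \frac{2}{3} + 14} = \frac{1}{\frac{40}{3}} = \frac{3}{40} \approx 0.075$)
$\left(3 + 0\right) \left(-14\right) + J = \left(3 + 0\right) \left(-14\right) + \frac{3}{40} = 3 \left(-14\right) + \frac{3}{40} = -42 + \frac{3}{40} = - \frac{1677}{40}$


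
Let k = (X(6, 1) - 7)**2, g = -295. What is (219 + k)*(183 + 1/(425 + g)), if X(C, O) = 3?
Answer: 1118177/26 ≈ 43007.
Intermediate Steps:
k = 16 (k = (3 - 7)**2 = (-4)**2 = 16)
(219 + k)*(183 + 1/(425 + g)) = (219 + 16)*(183 + 1/(425 - 295)) = 235*(183 + 1/130) = 235*(23791/130) = 1118177/26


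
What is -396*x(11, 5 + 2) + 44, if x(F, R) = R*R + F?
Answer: -23716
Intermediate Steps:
x(F, R) = F + R**2 (x(F, R) = R**2 + F = F + R**2)
-396*x(11, 5 + 2) + 44 = -396*(11 + (5 + 2)**2) + 44 = -396*(11 + 7**2) + 44 = -396*(11 + 49) + 44 = -396*60 + 44 = -23760 + 44 = -23716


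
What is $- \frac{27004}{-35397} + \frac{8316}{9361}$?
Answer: $\frac{2162632}{1309689} \approx 1.6513$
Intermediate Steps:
$- \frac{27004}{-35397} + \frac{8316}{9361} = \left(-27004\right) \left(- \frac{1}{35397}\right) + 8316 \cdot \frac{1}{9361} = \frac{27004}{35397} + \frac{756}{851} = \frac{2162632}{1309689}$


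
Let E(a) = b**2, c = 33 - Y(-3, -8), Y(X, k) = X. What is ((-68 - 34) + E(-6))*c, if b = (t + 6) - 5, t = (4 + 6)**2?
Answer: 363564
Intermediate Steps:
t = 100 (t = 10**2 = 100)
b = 101 (b = (100 + 6) - 5 = 106 - 5 = 101)
c = 36 (c = 33 - 1*(-3) = 33 + 3 = 36)
E(a) = 10201 (E(a) = 101**2 = 10201)
((-68 - 34) + E(-6))*c = ((-68 - 34) + 10201)*36 = (-102 + 10201)*36 = 10099*36 = 363564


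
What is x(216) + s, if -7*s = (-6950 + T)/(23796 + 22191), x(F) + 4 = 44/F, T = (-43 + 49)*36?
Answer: -3125129/827766 ≈ -3.7754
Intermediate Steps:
T = 216 (T = 6*36 = 216)
x(F) = -4 + 44/F
s = 962/45987 (s = -(-6950 + 216)/(7*(23796 + 22191)) = -(-962)/45987 = -⅐*(-6734/45987) = 962/45987 ≈ 0.020919)
x(216) + s = (-4 + 44/216) + 962/45987 = (-4 + 44*(1/216)) + 962/45987 = (-4 + 11/54) + 962/45987 = -205/54 + 962/45987 = -3125129/827766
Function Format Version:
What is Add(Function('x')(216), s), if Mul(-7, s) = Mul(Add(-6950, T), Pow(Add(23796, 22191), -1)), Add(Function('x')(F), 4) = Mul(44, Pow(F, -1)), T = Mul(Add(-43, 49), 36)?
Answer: Rational(-3125129, 827766) ≈ -3.7754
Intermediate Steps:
T = 216 (T = Mul(6, 36) = 216)
Function('x')(F) = Add(-4, Mul(44, Pow(F, -1)))
s = Rational(962, 45987) (s = Mul(Rational(-1, 7), Mul(Add(-6950, 216), Pow(Add(23796, 22191), -1))) = Mul(Rational(-1, 7), Mul(-6734, Pow(45987, -1))) = Mul(Rational(-1, 7), Mul(-6734, Rational(1, 45987))) = Mul(Rational(-1, 7), Rational(-6734, 45987)) = Rational(962, 45987) ≈ 0.020919)
Add(Function('x')(216), s) = Add(Add(-4, Mul(44, Pow(216, -1))), Rational(962, 45987)) = Add(Add(-4, Mul(44, Rational(1, 216))), Rational(962, 45987)) = Add(Add(-4, Rational(11, 54)), Rational(962, 45987)) = Add(Rational(-205, 54), Rational(962, 45987)) = Rational(-3125129, 827766)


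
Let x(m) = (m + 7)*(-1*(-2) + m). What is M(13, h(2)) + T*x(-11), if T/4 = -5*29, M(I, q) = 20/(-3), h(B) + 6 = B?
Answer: -62660/3 ≈ -20887.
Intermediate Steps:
h(B) = -6 + B
M(I, q) = -20/3 (M(I, q) = 20*(-⅓) = -20/3)
T = -580 (T = 4*(-5*29) = 4*(-145) = -580)
x(m) = (2 + m)*(7 + m) (x(m) = (7 + m)*(2 + m) = (2 + m)*(7 + m))
M(13, h(2)) + T*x(-11) = -20/3 - 580*(14 + (-11)² + 9*(-11)) = -20/3 - 580*(14 + 121 - 99) = -20/3 - 580*36 = -20/3 - 20880 = -62660/3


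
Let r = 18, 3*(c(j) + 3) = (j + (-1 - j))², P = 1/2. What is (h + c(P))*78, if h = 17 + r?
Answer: 2522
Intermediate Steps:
P = ½ ≈ 0.50000
c(j) = -8/3 (c(j) = -3 + (j + (-1 - j))²/3 = -3 + (⅓)*(-1)² = -3 + (⅓)*1 = -3 + ⅓ = -8/3)
h = 35 (h = 17 + 18 = 35)
(h + c(P))*78 = (35 - 8/3)*78 = (97/3)*78 = 2522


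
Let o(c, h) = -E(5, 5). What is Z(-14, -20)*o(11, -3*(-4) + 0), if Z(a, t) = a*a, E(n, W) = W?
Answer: -980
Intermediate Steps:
Z(a, t) = a²
o(c, h) = -5 (o(c, h) = -1*5 = -5)
Z(-14, -20)*o(11, -3*(-4) + 0) = (-14)²*(-5) = 196*(-5) = -980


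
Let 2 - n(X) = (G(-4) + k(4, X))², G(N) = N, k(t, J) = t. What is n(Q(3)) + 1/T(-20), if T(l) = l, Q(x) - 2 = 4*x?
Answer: 39/20 ≈ 1.9500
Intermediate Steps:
Q(x) = 2 + 4*x
n(X) = 2 (n(X) = 2 - (-4 + 4)² = 2 - 1*0² = 2 - 1*0 = 2 + 0 = 2)
n(Q(3)) + 1/T(-20) = 2 + 1/(-20) = 2 - 1/20 = 39/20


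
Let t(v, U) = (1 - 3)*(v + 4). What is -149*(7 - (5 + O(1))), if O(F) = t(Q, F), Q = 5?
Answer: -2980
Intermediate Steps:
t(v, U) = -8 - 2*v (t(v, U) = -2*(4 + v) = -8 - 2*v)
O(F) = -18 (O(F) = -8 - 2*5 = -8 - 10 = -18)
-149*(7 - (5 + O(1))) = -149*(7 - (5 - 18)) = -149*(7 - 1*(-13)) = -149*(7 + 13) = -149*20 = -2980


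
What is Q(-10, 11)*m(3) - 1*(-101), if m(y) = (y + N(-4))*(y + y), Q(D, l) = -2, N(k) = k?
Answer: 113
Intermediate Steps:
m(y) = 2*y*(-4 + y) (m(y) = (y - 4)*(y + y) = (-4 + y)*(2*y) = 2*y*(-4 + y))
Q(-10, 11)*m(3) - 1*(-101) = -4*3*(-4 + 3) - 1*(-101) = -4*3*(-1) + 101 = -2*(-6) + 101 = 12 + 101 = 113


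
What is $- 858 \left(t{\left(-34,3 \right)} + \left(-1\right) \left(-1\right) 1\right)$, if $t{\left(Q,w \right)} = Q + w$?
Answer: $25740$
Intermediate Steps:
$- 858 \left(t{\left(-34,3 \right)} + \left(-1\right) \left(-1\right) 1\right) = - 858 \left(\left(-34 + 3\right) + \left(-1\right) \left(-1\right) 1\right) = - 858 \left(-31 + 1 \cdot 1\right) = - 858 \left(-31 + 1\right) = \left(-858\right) \left(-30\right) = 25740$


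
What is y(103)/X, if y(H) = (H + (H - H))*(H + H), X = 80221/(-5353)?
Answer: -113579954/80221 ≈ -1415.8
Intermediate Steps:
X = -80221/5353 (X = 80221*(-1/5353) = -80221/5353 ≈ -14.986)
y(H) = 2*H**2 (y(H) = (H + 0)*(2*H) = H*(2*H) = 2*H**2)
y(103)/X = (2*103**2)/(-80221/5353) = (2*10609)*(-5353/80221) = 21218*(-5353/80221) = -113579954/80221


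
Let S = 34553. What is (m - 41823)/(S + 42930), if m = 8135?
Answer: -33688/77483 ≈ -0.43478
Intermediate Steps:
(m - 41823)/(S + 42930) = (8135 - 41823)/(34553 + 42930) = -33688/77483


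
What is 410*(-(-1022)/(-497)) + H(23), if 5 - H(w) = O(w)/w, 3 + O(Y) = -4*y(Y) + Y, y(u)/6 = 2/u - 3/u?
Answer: -31512509/37559 ≈ -839.01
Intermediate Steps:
y(u) = -6/u (y(u) = 6*(2/u - 3/u) = 6*(-1/u) = -6/u)
O(Y) = -3 + Y + 24/Y (O(Y) = -3 + (-(-24)/Y + Y) = -3 + (24/Y + Y) = -3 + (Y + 24/Y) = -3 + Y + 24/Y)
H(w) = 5 - (-3 + w + 24/w)/w
410*(-(-1022)/(-497)) + H(23) = 410*(-(-1022)/(-497)) + (4 - 24/23² + 3/23) = 410*(-(-1022)*(-1)/497) + (4 - 24*1/529 + 3*(1/23)) = 410*(-1*146/71) + (4 - 24/529 + 3/23) = 410*(-146/71) + 2161/529 = -59860/71 + 2161/529 = -31512509/37559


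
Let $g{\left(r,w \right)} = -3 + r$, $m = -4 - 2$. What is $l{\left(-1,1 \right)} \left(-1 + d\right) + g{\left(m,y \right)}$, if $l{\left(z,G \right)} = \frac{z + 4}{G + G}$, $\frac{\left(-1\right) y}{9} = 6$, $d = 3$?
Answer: $-6$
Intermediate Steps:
$m = -6$ ($m = -4 - 2 = -6$)
$y = -54$ ($y = \left(-9\right) 6 = -54$)
$l{\left(z,G \right)} = \frac{4 + z}{2 G}$
$l{\left(-1,1 \right)} \left(-1 + d\right) + g{\left(m,y \right)} = \frac{4 - 1}{2 \cdot 1} \left(-1 + 3\right) - 9 = \frac{1}{2} \cdot 1 \cdot 3 \cdot 2 - 9 = \frac{3}{2} \cdot 2 - 9 = 3 - 9 = -6$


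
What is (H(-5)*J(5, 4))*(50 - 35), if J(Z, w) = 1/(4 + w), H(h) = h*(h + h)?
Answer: 375/4 ≈ 93.750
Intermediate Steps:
H(h) = 2*h**2 (H(h) = h*(2*h) = 2*h**2)
(H(-5)*J(5, 4))*(50 - 35) = ((2*(-5)**2)/(4 + 4))*(50 - 35) = ((2*25)/8)*15 = (50*(1/8))*15 = (25/4)*15 = 375/4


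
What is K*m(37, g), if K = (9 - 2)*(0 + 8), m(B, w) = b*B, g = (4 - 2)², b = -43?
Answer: -89096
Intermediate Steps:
g = 4 (g = 2² = 4)
m(B, w) = -43*B
K = 56 (K = 7*8 = 56)
K*m(37, g) = 56*(-43*37) = 56*(-1591) = -89096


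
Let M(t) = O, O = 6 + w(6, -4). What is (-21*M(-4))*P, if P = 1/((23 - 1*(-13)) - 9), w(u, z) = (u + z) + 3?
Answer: -77/9 ≈ -8.5556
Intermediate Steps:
w(u, z) = 3 + u + z
P = 1/27 (P = 1/((23 + 13) - 9) = 1/(36 - 9) = 1/27 ≈ 0.037037)
O = 11 (O = 6 + (3 + 6 - 4) = 6 + 5 = 11)
M(t) = 11
(-21*M(-4))*P = -21*11*(1/27) = -231*1/27 = -77/9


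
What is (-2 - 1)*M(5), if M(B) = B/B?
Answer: -3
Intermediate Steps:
M(B) = 1
(-2 - 1)*M(5) = (-2 - 1)*1 = -3*1 = -3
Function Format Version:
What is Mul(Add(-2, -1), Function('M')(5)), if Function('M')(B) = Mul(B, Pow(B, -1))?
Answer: -3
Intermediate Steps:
Function('M')(B) = 1
Mul(Add(-2, -1), Function('M')(5)) = Mul(Add(-2, -1), 1) = Mul(-3, 1) = -3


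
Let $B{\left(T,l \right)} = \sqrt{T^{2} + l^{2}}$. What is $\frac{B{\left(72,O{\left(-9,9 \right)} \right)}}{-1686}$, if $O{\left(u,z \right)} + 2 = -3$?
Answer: $- \frac{\sqrt{5209}}{1686} \approx -0.042807$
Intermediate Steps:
$O{\left(u,z \right)} = -5$ ($O{\left(u,z \right)} = -2 - 3 = -5$)
$\frac{B{\left(72,O{\left(-9,9 \right)} \right)}}{-1686} = \frac{\sqrt{72^{2} + \left(-5\right)^{2}}}{-1686} = \sqrt{5184 + 25} \left(- \frac{1}{1686}\right) = \sqrt{5209} \left(- \frac{1}{1686}\right) = - \frac{\sqrt{5209}}{1686}$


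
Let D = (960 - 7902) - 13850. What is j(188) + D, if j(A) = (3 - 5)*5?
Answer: -20802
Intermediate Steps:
j(A) = -10 (j(A) = -2*5 = -10)
D = -20792 (D = -6942 - 13850 = -20792)
j(188) + D = -10 - 20792 = -20802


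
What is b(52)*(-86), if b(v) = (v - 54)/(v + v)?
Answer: 43/26 ≈ 1.6538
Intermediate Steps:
b(v) = (-54 + v)/(2*v) (b(v) = (-54 + v)/((2*v)) = (-54 + v)*(1/(2*v)) = (-54 + v)/(2*v))
b(52)*(-86) = ((1/2)*(-54 + 52)/52)*(-86) = ((1/2)*(1/52)*(-2))*(-86) = -1/52*(-86) = 43/26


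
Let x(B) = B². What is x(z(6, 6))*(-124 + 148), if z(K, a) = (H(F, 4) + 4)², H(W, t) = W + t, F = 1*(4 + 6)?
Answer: 2519424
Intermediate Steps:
F = 10 (F = 1*10 = 10)
z(K, a) = 324 (z(K, a) = ((10 + 4) + 4)² = (14 + 4)² = 18² = 324)
x(z(6, 6))*(-124 + 148) = 324²*(-124 + 148) = 104976*24 = 2519424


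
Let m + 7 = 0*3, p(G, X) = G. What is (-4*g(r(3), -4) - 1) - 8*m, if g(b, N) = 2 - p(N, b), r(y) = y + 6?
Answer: 31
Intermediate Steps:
r(y) = 6 + y
g(b, N) = 2 - N
m = -7 (m = -7 + 0*3 = -7 + 0 = -7)
(-4*g(r(3), -4) - 1) - 8*m = (-4*(2 - 1*(-4)) - 1) - 8*(-7) = (-4*(2 + 4) - 1) + 56 = (-4*6 - 1) + 56 = (-24 - 1) + 56 = -25 + 56 = 31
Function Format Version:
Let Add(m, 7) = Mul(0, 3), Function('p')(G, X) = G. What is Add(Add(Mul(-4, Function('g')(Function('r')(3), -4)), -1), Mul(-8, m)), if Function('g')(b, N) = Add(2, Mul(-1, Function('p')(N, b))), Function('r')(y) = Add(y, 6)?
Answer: 31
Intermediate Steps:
Function('r')(y) = Add(6, y)
Function('g')(b, N) = Add(2, Mul(-1, N))
m = -7 (m = Add(-7, Mul(0, 3)) = Add(-7, 0) = -7)
Add(Add(Mul(-4, Function('g')(Function('r')(3), -4)), -1), Mul(-8, m)) = Add(Add(Mul(-4, Add(2, Mul(-1, -4))), -1), Mul(-8, -7)) = Add(Add(Mul(-4, Add(2, 4)), -1), 56) = Add(Add(Mul(-4, 6), -1), 56) = Add(Add(-24, -1), 56) = Add(-25, 56) = 31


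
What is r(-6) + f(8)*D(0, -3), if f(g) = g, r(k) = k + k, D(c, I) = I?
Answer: -36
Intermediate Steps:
r(k) = 2*k
r(-6) + f(8)*D(0, -3) = 2*(-6) + 8*(-3) = -12 - 24 = -36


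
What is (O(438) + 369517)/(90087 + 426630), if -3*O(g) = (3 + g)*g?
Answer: 305131/516717 ≈ 0.59052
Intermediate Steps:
O(g) = -g*(3 + g)/3 (O(g) = -(3 + g)*g/3 = -g*(3 + g)/3)
(O(438) + 369517)/(90087 + 426630) = (-1/3*438*(3 + 438) + 369517)/(90087 + 426630) = (-1/3*438*441 + 369517)/516717 = (-64386 + 369517)*(1/516717) = 305131*(1/516717) = 305131/516717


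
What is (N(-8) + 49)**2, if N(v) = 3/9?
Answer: 21904/9 ≈ 2433.8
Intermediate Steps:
N(v) = 1/3 (N(v) = 3*(1/9) = 1/3)
(N(-8) + 49)**2 = (1/3 + 49)**2 = (148/3)**2 = 21904/9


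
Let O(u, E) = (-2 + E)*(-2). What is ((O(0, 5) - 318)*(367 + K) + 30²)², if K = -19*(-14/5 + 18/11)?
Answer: 47395293811776/3025 ≈ 1.5668e+10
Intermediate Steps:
O(u, E) = 4 - 2*E
K = 1216/55 (K = -19*(-14*⅕ + 18*(1/11)) = -19*(-14/5 + 18/11) = -19*(-64/55) = 1216/55 ≈ 22.109)
((O(0, 5) - 318)*(367 + K) + 30²)² = (((4 - 2*5) - 318)*(367 + 1216/55) + 30²)² = (((4 - 10) - 318)*(21401/55) + 900)² = ((-6 - 318)*(21401/55) + 900)² = (-324*21401/55 + 900)² = (-6933924/55 + 900)² = (-6884424/55)² = 47395293811776/3025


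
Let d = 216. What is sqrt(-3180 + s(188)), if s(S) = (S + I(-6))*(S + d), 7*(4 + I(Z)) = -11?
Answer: 4*sqrt(215971)/7 ≈ 265.56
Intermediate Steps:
I(Z) = -39/7 (I(Z) = -4 + (1/7)*(-11) = -4 - 11/7 = -39/7)
s(S) = (216 + S)*(-39/7 + S) (s(S) = (S - 39/7)*(S + 216) = (-39/7 + S)*(216 + S) = (216 + S)*(-39/7 + S))
sqrt(-3180 + s(188)) = sqrt(-3180 + (-8424/7 + 188**2 + (1473/7)*188)) = sqrt(-3180 + (-8424/7 + 35344 + 276924/7)) = sqrt(-3180 + 515908/7) = sqrt(493648/7) = 4*sqrt(215971)/7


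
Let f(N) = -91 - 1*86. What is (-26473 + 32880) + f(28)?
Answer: 6230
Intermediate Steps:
f(N) = -177 (f(N) = -91 - 86 = -177)
(-26473 + 32880) + f(28) = (-26473 + 32880) - 177 = 6407 - 177 = 6230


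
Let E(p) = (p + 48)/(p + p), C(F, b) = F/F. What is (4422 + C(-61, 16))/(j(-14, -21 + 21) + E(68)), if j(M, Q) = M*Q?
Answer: 150382/29 ≈ 5185.6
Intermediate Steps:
C(F, b) = 1
E(p) = (48 + p)/(2*p) (E(p) = (48 + p)/((2*p)) = (48 + p)*(1/(2*p)) = (48 + p)/(2*p))
(4422 + C(-61, 16))/(j(-14, -21 + 21) + E(68)) = (4422 + 1)/(-14*(-21 + 21) + (1/2)*(48 + 68)/68) = 4423/(-14*0 + (1/2)*(1/68)*116) = 4423/(0 + 29/34) = 4423/(29/34) = 4423*(34/29) = 150382/29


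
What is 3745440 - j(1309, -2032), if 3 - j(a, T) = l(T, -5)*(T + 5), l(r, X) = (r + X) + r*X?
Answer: -12719884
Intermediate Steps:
l(r, X) = X + r + X*r (l(r, X) = (X + r) + X*r = X + r + X*r)
j(a, T) = 3 - (-5 - 4*T)*(5 + T) (j(a, T) = 3 - (-5 + T - 5*T)*(T + 5) = 3 - (-5 - 4*T)*(5 + T))
3745440 - j(1309, -2032) = 3745440 - (28 + 4*(-2032)² + 25*(-2032)) = 3745440 - (28 + 4*4129024 - 50800) = 3745440 - (28 + 16516096 - 50800) = 3745440 - 1*16465324 = 3745440 - 16465324 = -12719884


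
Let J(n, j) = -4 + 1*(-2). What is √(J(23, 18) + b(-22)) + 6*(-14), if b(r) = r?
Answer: -84 + 2*I*√7 ≈ -84.0 + 5.2915*I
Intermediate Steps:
J(n, j) = -6 (J(n, j) = -4 - 2 = -6)
√(J(23, 18) + b(-22)) + 6*(-14) = √(-6 - 22) + 6*(-14) = √(-28) - 84 = 2*I*√7 - 84 = -84 + 2*I*√7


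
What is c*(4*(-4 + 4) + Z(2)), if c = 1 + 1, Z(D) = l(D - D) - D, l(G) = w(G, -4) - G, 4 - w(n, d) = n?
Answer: 4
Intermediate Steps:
w(n, d) = 4 - n
l(G) = 4 - 2*G (l(G) = (4 - G) - G = 4 - 2*G)
Z(D) = 4 - D (Z(D) = (4 - 2*(D - D)) - D = (4 - 2*0) - D = (4 + 0) - D = 4 - D)
c = 2
c*(4*(-4 + 4) + Z(2)) = 2*(4*(-4 + 4) + (4 - 1*2)) = 2*(4*0 + (4 - 2)) = 2*(0 + 2) = 2*2 = 4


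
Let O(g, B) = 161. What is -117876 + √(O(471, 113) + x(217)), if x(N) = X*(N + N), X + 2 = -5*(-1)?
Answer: -117876 + √1463 ≈ -1.1784e+5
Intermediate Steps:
X = 3 (X = -2 - 5*(-1) = -2 + 5 = 3)
x(N) = 6*N (x(N) = 3*(N + N) = 3*(2*N) = 6*N)
-117876 + √(O(471, 113) + x(217)) = -117876 + √(161 + 6*217) = -117876 + √(161 + 1302) = -117876 + √1463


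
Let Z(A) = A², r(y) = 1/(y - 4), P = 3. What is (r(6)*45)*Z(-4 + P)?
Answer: 45/2 ≈ 22.500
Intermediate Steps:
r(y) = 1/(-4 + y)
(r(6)*45)*Z(-4 + P) = (45/(-4 + 6))*(-4 + 3)² = (45/2)*(-1)² = ((½)*45)*1 = (45/2)*1 = 45/2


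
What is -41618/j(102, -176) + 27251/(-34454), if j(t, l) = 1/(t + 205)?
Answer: -62887049265/4922 ≈ -1.2777e+7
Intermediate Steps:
j(t, l) = 1/(205 + t)
-41618/j(102, -176) + 27251/(-34454) = -41618/(1/(205 + 102)) + 27251/(-34454) = -41618/(1/307) + 27251*(-1/34454) = -41618/1/307 - 3893/4922 = -41618*307 - 3893/4922 = -12776726 - 3893/4922 = -62887049265/4922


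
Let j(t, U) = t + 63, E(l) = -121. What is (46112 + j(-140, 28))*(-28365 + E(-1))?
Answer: -1311353010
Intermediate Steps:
j(t, U) = 63 + t
(46112 + j(-140, 28))*(-28365 + E(-1)) = (46112 + (63 - 140))*(-28365 - 121) = (46112 - 77)*(-28486) = 46035*(-28486) = -1311353010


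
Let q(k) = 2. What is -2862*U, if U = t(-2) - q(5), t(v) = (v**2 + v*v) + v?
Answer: -11448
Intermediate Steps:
t(v) = v + 2*v**2 (t(v) = (v**2 + v**2) + v = 2*v**2 + v = v + 2*v**2)
U = 4 (U = -2*(1 + 2*(-2)) - 1*2 = -2*(1 - 4) - 2 = -2*(-3) - 2 = 6 - 2 = 4)
-2862*U = -2862*4 = -11448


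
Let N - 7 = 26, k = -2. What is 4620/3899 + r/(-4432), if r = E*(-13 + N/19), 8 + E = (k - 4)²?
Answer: 7364353/5862982 ≈ 1.2561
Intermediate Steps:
N = 33 (N = 7 + 26 = 33)
E = 28 (E = -8 + (-2 - 4)² = -8 + (-6)² = -8 + 36 = 28)
r = -5992/19 (r = 28*(-13 + 33/19) = 28*(-214/19) = -5992/19 ≈ -315.37)
4620/3899 + r/(-4432) = 4620/3899 - 5992/19/(-4432) = 4620*(1/3899) - 5992/19*(-1/4432) = 660/557 + 749/10526 = 7364353/5862982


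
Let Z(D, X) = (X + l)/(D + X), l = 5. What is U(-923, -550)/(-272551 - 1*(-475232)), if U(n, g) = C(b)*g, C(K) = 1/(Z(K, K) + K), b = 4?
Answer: -4400/8309921 ≈ -0.00052949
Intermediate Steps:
Z(D, X) = (5 + X)/(D + X) (Z(D, X) = (X + 5)/(D + X) = (5 + X)/(D + X))
C(K) = 1/(K + (5 + K)/(2*K)) (C(K) = 1/((5 + K)/(K + K) + K) = 1/((5 + K)/((2*K)) + K) = 1/((1/(2*K))*(5 + K) + K) = 1/((5 + K)/(2*K) + K) = 1/(K + (5 + K)/(2*K)))
U(n, g) = 8*g/41 (U(n, g) = (2*4/(5 + 4 + 2*4²))*g = (2*4/(5 + 4 + 2*16))*g = (2*4/(5 + 4 + 32))*g = (2*4/41)*g = (2*4*(1/41))*g = 8*g/41)
U(-923, -550)/(-272551 - 1*(-475232)) = ((8/41)*(-550))/(-272551 - 1*(-475232)) = -4400/(41*(-272551 + 475232)) = -4400/41/202681 = -4400/41*1/202681 = -4400/8309921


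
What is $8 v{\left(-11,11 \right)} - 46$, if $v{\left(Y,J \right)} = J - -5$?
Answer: $82$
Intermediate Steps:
$v{\left(Y,J \right)} = 5 + J$ ($v{\left(Y,J \right)} = J + 5 = 5 + J$)
$8 v{\left(-11,11 \right)} - 46 = 8 \left(5 + 11\right) - 46 = 8 \cdot 16 - 46 = 128 - 46 = 82$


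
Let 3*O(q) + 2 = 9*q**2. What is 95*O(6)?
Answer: 30590/3 ≈ 10197.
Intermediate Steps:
O(q) = -2/3 + 3*q**2 (O(q) = -2/3 + (9*q**2)/3 = -2/3 + 3*q**2)
95*O(6) = 95*(-2/3 + 3*6**2) = 95*(-2/3 + 3*36) = 95*(-2/3 + 108) = 95*(322/3) = 30590/3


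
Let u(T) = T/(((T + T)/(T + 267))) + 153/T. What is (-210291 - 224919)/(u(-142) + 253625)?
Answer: -5149985/3001956 ≈ -1.7155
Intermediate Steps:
u(T) = 267/2 + T/2 + 153/T (u(T) = T/(((2*T)/(267 + T))) + 153/T = T/((2*T/(267 + T))) + 153/T = T*((267 + T)/(2*T)) + 153/T = (267/2 + T/2) + 153/T = 267/2 + T/2 + 153/T)
(-210291 - 224919)/(u(-142) + 253625) = (-210291 - 224919)/((½)*(306 - 142*(267 - 142))/(-142) + 253625) = -435210/((½)*(-1/142)*(306 - 142*125) + 253625) = -435210/((½)*(-1/142)*(306 - 17750) + 253625) = -435210/((½)*(-1/142)*(-17444) + 253625) = -435210/(4361/71 + 253625) = -435210/18011736/71 = -435210*71/18011736 = -5149985/3001956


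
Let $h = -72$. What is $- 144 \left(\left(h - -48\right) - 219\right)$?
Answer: $34992$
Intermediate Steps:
$- 144 \left(\left(h - -48\right) - 219\right) = - 144 \left(\left(-72 - -48\right) - 219\right) = - 144 \left(\left(-72 + 48\right) - 219\right) = - 144 \left(-24 - 219\right) = \left(-144\right) \left(-243\right) = 34992$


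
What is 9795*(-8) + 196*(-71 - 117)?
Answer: -115208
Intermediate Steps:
9795*(-8) + 196*(-71 - 117) = -78360 + 196*(-188) = -78360 - 36848 = -115208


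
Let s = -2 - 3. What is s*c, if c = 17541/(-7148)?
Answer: 87705/7148 ≈ 12.270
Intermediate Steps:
c = -17541/7148 (c = 17541*(-1/7148) = -17541/7148 ≈ -2.4540)
s = -5
s*c = -5*(-17541/7148) = 87705/7148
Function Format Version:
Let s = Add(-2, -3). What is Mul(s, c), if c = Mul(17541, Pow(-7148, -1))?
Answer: Rational(87705, 7148) ≈ 12.270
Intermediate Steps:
c = Rational(-17541, 7148) (c = Mul(17541, Rational(-1, 7148)) = Rational(-17541, 7148) ≈ -2.4540)
s = -5
Mul(s, c) = Mul(-5, Rational(-17541, 7148)) = Rational(87705, 7148)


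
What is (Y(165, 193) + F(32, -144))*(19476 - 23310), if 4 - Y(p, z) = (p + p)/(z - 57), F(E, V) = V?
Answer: 18566145/34 ≈ 5.4606e+5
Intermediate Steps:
Y(p, z) = 4 - 2*p/(-57 + z) (Y(p, z) = 4 - (p + p)/(z - 57) = 4 - 2*p/(-57 + z))
(Y(165, 193) + F(32, -144))*(19476 - 23310) = (2*(-114 - 1*165 + 2*193)/(-57 + 193) - 144)*(19476 - 23310) = (2*(-114 - 165 + 386)/136 - 144)*(-3834) = (2*(1/136)*107 - 144)*(-3834) = (107/68 - 144)*(-3834) = -9685/68*(-3834) = 18566145/34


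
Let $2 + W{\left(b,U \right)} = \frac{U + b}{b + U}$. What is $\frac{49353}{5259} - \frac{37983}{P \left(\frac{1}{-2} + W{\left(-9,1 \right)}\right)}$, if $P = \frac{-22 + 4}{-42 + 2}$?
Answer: $\frac{887937379}{15777} \approx 56281.0$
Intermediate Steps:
$W{\left(b,U \right)} = -1$ ($W{\left(b,U \right)} = -2 + \frac{U + b}{b + U} = -2 + \frac{U + b}{U + b} = -2 + 1 = -1$)
$P = \frac{9}{20}$ ($P = - \frac{18}{-40} = \left(-18\right) \left(- \frac{1}{40}\right) = \frac{9}{20} \approx 0.45$)
$\frac{49353}{5259} - \frac{37983}{P \left(\frac{1}{-2} + W{\left(-9,1 \right)}\right)} = \frac{49353}{5259} - \frac{37983}{\frac{9}{20} \left(\frac{1}{-2} - 1\right)} = 49353 \cdot \frac{1}{5259} - \frac{37983}{\frac{9}{20} \left(- \frac{1}{2} - 1\right)} = \frac{16451}{1753} - \frac{37983}{\frac{9}{20} \left(- \frac{3}{2}\right)} = \frac{16451}{1753} - \frac{37983}{- \frac{27}{40}} = \frac{16451}{1753} - - \frac{506440}{9} = \frac{16451}{1753} + \frac{506440}{9} = \frac{887937379}{15777}$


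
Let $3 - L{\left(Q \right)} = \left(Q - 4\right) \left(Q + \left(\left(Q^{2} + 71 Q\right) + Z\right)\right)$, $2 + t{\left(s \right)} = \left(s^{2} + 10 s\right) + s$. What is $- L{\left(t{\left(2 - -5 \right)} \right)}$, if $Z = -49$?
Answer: $2910597$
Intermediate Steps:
$t{\left(s \right)} = -2 + s^{2} + 11 s$ ($t{\left(s \right)} = -2 + \left(\left(s^{2} + 10 s\right) + s\right) = -2 + \left(s^{2} + 11 s\right) = -2 + s^{2} + 11 s$)
$L{\left(Q \right)} = 3 - \left(-4 + Q\right) \left(-49 + Q^{2} + 72 Q\right)$ ($L{\left(Q \right)} = 3 - \left(Q - 4\right) \left(Q - \left(49 - Q^{2} - 71 Q\right)\right) = 3 - \left(-4 + Q\right) \left(Q + \left(-49 + Q^{2} + 71 Q\right)\right) = 3 - \left(-4 + Q\right) \left(-49 + Q^{2} + 72 Q\right)$)
$- L{\left(t{\left(2 - -5 \right)} \right)} = - (-193 - \left(-2 + \left(2 - -5\right)^{2} + 11 \left(2 - -5\right)\right)^{3} - 68 \left(-2 + \left(2 - -5\right)^{2} + 11 \left(2 - -5\right)\right)^{2} + 337 \left(-2 + \left(2 - -5\right)^{2} + 11 \left(2 - -5\right)\right)) = - (-193 - \left(-2 + \left(2 + 5\right)^{2} + 11 \left(2 + 5\right)\right)^{3} - 68 \left(-2 + \left(2 + 5\right)^{2} + 11 \left(2 + 5\right)\right)^{2} + 337 \left(-2 + \left(2 + 5\right)^{2} + 11 \left(2 + 5\right)\right)) = - (-193 - \left(-2 + 7^{2} + 11 \cdot 7\right)^{3} - 68 \left(-2 + 7^{2} + 11 \cdot 7\right)^{2} + 337 \left(-2 + 7^{2} + 11 \cdot 7\right)) = - (-193 - \left(-2 + 49 + 77\right)^{3} - 68 \left(-2 + 49 + 77\right)^{2} + 337 \left(-2 + 49 + 77\right)) = - (-193 - 124^{3} - 68 \cdot 124^{2} + 337 \cdot 124) = - (-193 - 1906624 - 1045568 + 41788) = \left(-1\right) \left(-2910597\right) = 2910597$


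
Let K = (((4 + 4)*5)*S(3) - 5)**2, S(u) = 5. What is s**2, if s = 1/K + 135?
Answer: 26351549157376/1445900625 ≈ 18225.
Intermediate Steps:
K = 38025 (K = (((4 + 4)*5)*5 - 5)**2 = ((8*5)*5 - 5)**2 = (40*5 - 5)**2 = (200 - 5)**2 = 195**2 = 38025)
s = 5133376/38025 (s = 1/38025 + 135 = 5133376/38025 ≈ 135.00)
s**2 = (5133376/38025)**2 = 26351549157376/1445900625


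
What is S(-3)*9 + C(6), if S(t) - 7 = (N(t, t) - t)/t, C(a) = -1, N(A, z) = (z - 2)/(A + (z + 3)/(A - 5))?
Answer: 48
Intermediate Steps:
N(A, z) = (-2 + z)/(A + (3 + z)/(-5 + A))
S(t) = 7 + (-t + (10 + t² - 7*t)/(3 + t² - 4*t))/t (S(t) = 7 + ((10 - 5*t - 2*t + t*t)/(3 + t + t² - 5*t) - t)/t = 7 + ((10 - 5*t - 2*t + t²)/(3 + t² - 4*t) - t)/t = 7 + ((10 + t² - 7*t)/(3 + t² - 4*t) - t)/t = 7 + (-t + (10 + t² - 7*t)/(3 + t² - 4*t))/t)
S(-3)*9 + C(6) = ((10 - 23*(-3)² + 6*(-3)³ + 11*(-3))/((-3)*(3 + (-3)² - 4*(-3))))*9 - 1 = -(10 - 23*9 + 6*(-27) - 33)/(3*(3 + 9 + 12))*9 - 1 = -⅓*(10 - 207 - 162 - 33)/24*9 - 1 = -⅓*1/24*(-392)*9 - 1 = (49/9)*9 - 1 = 49 - 1 = 48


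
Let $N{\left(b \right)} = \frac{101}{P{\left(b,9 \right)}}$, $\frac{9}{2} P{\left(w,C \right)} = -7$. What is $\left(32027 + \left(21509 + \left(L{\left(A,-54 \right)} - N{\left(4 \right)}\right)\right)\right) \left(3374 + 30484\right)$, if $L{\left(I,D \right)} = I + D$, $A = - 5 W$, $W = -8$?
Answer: $\frac{12700423593}{7} \approx 1.8143 \cdot 10^{9}$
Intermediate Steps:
$P{\left(w,C \right)} = - \frac{14}{9}$ ($P{\left(w,C \right)} = \frac{2}{9} \left(-7\right) = - \frac{14}{9}$)
$N{\left(b \right)} = - \frac{909}{14}$ ($N{\left(b \right)} = \frac{101}{- \frac{14}{9}} = 101 \left(- \frac{9}{14}\right) = - \frac{909}{14}$)
$A = 40$ ($A = \left(-5\right) \left(-8\right) = 40$)
$L{\left(I,D \right)} = D + I$
$\left(32027 + \left(21509 + \left(L{\left(A,-54 \right)} - N{\left(4 \right)}\right)\right)\right) \left(3374 + 30484\right) = \left(32027 + \left(21509 + \left(\left(-54 + 40\right) - - \frac{909}{14}\right)\right)\right) \left(3374 + 30484\right) = \left(32027 + \left(21509 + \left(-14 + \frac{909}{14}\right)\right)\right) 33858 = \left(32027 + \left(21509 + \frac{713}{14}\right)\right) 33858 = \left(32027 + \frac{301839}{14}\right) 33858 = \frac{750217}{14} \cdot 33858 = \frac{12700423593}{7}$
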